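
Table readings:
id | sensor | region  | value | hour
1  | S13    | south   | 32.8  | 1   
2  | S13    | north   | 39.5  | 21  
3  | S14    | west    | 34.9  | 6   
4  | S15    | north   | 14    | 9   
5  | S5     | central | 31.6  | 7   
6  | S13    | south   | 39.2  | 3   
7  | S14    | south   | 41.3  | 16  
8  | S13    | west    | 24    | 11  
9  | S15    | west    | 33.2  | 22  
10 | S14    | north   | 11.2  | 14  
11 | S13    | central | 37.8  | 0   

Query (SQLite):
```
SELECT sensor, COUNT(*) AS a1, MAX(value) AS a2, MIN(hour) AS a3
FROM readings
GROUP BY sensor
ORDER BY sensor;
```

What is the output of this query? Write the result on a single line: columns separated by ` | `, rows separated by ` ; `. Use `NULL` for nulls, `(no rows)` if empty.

S13 | 5 | 39.5 | 0 ; S14 | 3 | 41.3 | 6 ; S15 | 2 | 33.2 | 9 ; S5 | 1 | 31.6 | 7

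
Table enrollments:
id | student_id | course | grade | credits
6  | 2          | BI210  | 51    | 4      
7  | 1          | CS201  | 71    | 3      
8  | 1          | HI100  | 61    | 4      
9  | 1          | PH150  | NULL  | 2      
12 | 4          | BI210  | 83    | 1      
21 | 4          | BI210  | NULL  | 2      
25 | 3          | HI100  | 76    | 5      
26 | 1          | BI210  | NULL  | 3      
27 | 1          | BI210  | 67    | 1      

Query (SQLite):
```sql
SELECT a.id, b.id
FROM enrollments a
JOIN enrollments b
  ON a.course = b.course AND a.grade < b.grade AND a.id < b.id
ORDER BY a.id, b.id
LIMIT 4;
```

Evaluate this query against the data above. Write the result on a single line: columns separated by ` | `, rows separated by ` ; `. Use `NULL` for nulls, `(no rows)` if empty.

6 | 12 ; 6 | 27 ; 8 | 25

Pairs (a,b) with same course, a.grade < b.grade, a.id < b.id.
course groups: BI210:{6,12,21,26,27} CS201:{7} HI100:{8,25} PH150:{9}
Ordered by (a.id, b.id); first 4.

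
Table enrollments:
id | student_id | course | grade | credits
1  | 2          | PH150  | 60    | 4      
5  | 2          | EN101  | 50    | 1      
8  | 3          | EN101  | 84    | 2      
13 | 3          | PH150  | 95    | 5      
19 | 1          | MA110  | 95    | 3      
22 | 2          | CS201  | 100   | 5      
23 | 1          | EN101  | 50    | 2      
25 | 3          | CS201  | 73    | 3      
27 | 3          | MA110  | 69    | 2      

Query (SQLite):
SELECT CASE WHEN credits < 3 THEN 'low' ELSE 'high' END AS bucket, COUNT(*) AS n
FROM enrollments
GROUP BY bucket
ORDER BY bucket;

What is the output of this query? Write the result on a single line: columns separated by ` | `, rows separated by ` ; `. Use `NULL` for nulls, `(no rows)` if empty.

high | 5 ; low | 4

Bucket rows by credits < 3 → 'low' else 'high'; count each bucket.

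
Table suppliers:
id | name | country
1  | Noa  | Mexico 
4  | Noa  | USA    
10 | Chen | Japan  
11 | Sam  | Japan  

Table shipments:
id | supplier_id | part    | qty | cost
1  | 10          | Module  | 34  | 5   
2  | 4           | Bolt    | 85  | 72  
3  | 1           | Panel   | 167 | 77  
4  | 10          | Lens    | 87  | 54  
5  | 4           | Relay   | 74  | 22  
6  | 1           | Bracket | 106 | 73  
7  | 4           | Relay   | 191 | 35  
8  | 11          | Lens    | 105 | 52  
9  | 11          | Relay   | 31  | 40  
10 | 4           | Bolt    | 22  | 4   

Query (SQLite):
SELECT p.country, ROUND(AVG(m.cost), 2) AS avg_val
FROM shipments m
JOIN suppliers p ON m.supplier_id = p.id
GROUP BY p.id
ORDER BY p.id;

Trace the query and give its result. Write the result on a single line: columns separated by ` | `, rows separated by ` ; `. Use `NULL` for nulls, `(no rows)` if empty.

Mexico | 75 ; USA | 33.25 ; Japan | 29.5 ; Japan | 46

Join each shipments row to its suppliers via supplier_id.
Group joined rows by suppliers.id; compute ROUND(AVG(m.cost), 2) per group.
  1: ids {3, 6} → ROUND(AVG(m.cost), 2)=75
  4: ids {2, 5, 7, 10} → ROUND(AVG(m.cost), 2)=33.25
  10: ids {1, 4} → ROUND(AVG(m.cost), 2)=29.5
  11: ids {8, 9} → ROUND(AVG(m.cost), 2)=46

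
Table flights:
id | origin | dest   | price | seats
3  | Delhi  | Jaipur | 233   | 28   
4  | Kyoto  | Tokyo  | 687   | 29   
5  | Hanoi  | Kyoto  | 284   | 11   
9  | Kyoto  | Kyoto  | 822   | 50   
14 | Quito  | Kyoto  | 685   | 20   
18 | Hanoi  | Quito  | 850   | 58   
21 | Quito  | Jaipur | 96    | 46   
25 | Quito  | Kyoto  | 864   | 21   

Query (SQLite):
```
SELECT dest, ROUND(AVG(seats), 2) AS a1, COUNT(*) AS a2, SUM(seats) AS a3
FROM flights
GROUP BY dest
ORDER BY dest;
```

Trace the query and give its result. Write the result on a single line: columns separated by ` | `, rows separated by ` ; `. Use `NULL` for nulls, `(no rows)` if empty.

Jaipur | 37 | 2 | 74 ; Kyoto | 25.5 | 4 | 102 ; Quito | 58 | 1 | 58 ; Tokyo | 29 | 1 | 29

Group flights by dest.
Per group compute: ROUND(AVG(seats), 2), COUNT(*), SUM(seats).
  Jaipur: ids {3, 21} → ROUND(AVG(seats), 2)=37, COUNT(*)=2, SUM(seats)=74
  Kyoto: ids {5, 9, 14, 25} → ROUND(AVG(seats), 2)=25.5, COUNT(*)=4, SUM(seats)=102
  Quito: ids {18} → ROUND(AVG(seats), 2)=58, COUNT(*)=1, SUM(seats)=58
  Tokyo: ids {4} → ROUND(AVG(seats), 2)=29, COUNT(*)=1, SUM(seats)=29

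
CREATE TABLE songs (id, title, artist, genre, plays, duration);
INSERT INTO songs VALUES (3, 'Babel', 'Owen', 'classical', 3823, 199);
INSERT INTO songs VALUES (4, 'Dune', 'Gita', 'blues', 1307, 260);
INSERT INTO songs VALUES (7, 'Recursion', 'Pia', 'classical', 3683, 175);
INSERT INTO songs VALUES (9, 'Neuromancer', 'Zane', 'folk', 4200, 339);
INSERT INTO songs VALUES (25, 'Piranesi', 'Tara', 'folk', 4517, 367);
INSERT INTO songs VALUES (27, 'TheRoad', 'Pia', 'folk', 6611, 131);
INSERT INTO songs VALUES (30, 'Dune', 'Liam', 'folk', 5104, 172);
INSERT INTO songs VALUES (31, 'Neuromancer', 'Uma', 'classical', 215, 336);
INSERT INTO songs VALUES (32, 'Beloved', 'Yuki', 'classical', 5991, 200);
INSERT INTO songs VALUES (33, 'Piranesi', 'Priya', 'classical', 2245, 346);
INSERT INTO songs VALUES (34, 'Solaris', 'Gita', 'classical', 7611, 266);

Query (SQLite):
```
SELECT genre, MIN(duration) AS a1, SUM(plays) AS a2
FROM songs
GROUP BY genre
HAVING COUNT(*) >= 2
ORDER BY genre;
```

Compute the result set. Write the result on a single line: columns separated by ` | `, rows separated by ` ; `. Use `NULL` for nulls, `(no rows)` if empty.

classical | 175 | 23568 ; folk | 131 | 20432

Group songs by genre.
Per group compute: MIN(duration), SUM(plays).
HAVING: drop groups with fewer than 2 rows.
  blues: ids {4} → MIN(duration)=260, SUM(plays)=1307
  classical: ids {3, 7, 31, 32, 33, 34} → MIN(duration)=175, SUM(plays)=23568
  folk: ids {9, 25, 27, 30} → MIN(duration)=131, SUM(plays)=20432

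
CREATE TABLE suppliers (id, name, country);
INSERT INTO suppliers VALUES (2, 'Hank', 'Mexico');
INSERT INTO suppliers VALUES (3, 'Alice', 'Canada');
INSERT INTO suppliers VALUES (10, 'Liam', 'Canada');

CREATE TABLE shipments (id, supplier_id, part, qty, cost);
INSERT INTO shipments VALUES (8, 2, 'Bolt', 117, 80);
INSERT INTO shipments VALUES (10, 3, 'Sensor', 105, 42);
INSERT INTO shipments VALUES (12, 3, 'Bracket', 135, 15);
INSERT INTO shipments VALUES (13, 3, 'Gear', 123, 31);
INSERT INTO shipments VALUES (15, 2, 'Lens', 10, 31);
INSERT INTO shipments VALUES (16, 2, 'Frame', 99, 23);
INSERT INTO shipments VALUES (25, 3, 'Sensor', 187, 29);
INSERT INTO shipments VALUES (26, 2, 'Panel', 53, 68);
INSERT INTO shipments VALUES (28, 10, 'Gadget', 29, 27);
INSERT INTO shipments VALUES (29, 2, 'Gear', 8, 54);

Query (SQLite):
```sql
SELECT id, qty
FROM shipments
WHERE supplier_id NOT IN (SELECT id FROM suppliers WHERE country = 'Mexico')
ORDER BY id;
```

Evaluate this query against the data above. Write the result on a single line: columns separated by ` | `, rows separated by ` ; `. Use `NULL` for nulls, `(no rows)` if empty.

10 | 105 ; 12 | 135 ; 13 | 123 ; 25 | 187 ; 28 | 29

Inner query: suppliers.id where country = 'Mexico'.
Outer: keep shipments rows whose supplier_id is not in that set.
Inner query → {2}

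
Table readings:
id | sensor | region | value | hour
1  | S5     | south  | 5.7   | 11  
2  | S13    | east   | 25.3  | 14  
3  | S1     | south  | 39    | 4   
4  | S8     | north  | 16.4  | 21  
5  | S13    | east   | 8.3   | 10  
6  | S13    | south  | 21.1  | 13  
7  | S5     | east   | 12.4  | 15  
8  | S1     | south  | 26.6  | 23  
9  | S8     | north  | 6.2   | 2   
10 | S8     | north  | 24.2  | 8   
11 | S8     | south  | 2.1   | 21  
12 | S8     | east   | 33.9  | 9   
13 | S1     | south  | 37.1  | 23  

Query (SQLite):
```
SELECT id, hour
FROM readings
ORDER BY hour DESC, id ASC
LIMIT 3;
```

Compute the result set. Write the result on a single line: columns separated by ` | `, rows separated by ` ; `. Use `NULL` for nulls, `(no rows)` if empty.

8 | 23 ; 13 | 23 ; 4 | 21

Sort by hour desc, tiebreak id asc: (23, id=8), (23, id=13), (21, id=4), (21, id=11), (15, id=7), (14, id=2) …. Take first 3.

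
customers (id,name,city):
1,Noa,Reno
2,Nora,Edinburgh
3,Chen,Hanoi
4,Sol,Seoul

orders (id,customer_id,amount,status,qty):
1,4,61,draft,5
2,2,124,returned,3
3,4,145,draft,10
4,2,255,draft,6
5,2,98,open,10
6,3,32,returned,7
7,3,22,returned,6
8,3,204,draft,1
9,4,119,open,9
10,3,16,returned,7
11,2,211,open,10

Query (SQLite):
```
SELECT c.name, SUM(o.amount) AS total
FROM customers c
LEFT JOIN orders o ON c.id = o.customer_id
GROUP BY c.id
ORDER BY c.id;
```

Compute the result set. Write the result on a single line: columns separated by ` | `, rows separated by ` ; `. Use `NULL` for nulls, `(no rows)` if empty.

Noa | NULL ; Nora | 688 ; Chen | 274 ; Sol | 325

LEFT JOIN keeps every customers row; unmatched ones get NULL for orders columns.
Group by customers.id and compute SUM(o.amount). SUM over an all-NULL group is NULL.
  1: ids {—} → SUM(o.amount)=NULL
  2: ids {2, 4, 5, 11} → SUM(o.amount)=688
  3: ids {6, 7, 8, 10} → SUM(o.amount)=274
  4: ids {1, 3, 9} → SUM(o.amount)=325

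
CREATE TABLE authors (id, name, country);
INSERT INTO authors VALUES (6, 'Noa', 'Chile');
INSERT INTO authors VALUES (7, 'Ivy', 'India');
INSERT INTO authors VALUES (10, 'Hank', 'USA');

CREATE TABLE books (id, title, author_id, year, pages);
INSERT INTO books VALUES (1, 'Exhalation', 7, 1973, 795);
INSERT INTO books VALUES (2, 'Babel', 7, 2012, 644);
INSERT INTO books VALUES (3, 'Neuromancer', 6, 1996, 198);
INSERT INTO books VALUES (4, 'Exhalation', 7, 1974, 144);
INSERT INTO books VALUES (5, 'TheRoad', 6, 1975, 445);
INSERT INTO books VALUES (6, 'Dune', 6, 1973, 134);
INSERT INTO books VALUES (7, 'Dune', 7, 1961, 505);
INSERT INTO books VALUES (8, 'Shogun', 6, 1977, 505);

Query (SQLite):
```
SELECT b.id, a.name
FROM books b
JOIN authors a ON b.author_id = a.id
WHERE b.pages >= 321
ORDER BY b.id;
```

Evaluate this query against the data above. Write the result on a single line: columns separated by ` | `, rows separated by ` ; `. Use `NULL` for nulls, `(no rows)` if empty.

1 | Ivy ; 2 | Ivy ; 5 | Noa ; 7 | Ivy ; 8 | Noa

Each books row matches the authors row where author_id = authors.id.
Then keep rows with b.pages >= 321.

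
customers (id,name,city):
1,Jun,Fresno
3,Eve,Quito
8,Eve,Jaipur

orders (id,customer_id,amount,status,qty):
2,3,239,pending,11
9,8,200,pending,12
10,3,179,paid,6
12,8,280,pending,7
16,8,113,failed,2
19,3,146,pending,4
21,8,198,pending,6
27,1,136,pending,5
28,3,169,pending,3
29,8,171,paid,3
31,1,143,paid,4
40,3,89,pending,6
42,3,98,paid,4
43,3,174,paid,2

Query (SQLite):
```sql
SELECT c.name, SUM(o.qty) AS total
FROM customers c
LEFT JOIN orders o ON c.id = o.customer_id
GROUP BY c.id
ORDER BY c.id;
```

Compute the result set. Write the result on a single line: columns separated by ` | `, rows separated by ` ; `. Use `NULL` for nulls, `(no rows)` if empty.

LEFT JOIN keeps every customers row; unmatched ones get NULL for orders columns.
Group by customers.id and compute SUM(o.qty). SUM over an all-NULL group is NULL.
  1: ids {27, 31} → SUM(o.qty)=9
  3: ids {2, 10, 19, 28, 40, 42, 43} → SUM(o.qty)=36
  8: ids {9, 12, 16, 21, 29} → SUM(o.qty)=30

Jun | 9 ; Eve | 36 ; Eve | 30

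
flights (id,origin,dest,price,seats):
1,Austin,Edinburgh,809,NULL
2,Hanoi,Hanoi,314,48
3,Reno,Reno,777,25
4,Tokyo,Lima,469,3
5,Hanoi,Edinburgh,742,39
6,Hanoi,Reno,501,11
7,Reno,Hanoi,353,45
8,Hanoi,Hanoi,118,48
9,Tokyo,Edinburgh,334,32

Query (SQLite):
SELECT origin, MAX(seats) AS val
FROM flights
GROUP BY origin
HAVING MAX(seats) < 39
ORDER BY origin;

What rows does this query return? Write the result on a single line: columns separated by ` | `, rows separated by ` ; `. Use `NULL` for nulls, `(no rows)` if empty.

Tokyo | 32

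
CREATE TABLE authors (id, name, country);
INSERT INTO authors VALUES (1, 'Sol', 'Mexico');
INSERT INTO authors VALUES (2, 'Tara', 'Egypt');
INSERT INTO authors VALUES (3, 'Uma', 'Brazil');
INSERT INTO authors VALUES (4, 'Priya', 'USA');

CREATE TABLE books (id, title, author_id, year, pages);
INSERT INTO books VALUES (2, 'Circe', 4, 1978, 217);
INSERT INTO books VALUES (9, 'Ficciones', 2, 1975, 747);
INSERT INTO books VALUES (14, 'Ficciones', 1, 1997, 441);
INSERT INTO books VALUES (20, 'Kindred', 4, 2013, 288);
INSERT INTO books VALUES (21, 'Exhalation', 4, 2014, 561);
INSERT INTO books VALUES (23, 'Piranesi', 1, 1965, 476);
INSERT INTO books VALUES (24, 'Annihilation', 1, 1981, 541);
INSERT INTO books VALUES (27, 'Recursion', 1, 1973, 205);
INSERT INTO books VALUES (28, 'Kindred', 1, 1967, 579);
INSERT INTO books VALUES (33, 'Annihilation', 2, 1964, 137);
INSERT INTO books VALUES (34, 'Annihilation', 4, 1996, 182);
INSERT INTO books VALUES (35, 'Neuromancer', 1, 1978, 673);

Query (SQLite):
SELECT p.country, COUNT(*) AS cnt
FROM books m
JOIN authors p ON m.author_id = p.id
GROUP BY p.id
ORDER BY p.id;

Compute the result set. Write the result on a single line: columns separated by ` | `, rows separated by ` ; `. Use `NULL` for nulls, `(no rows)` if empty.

Join each books row to its authors via author_id.
Group joined rows by authors.id; compute COUNT(*) per group.
  1: ids {14, 23, 24, 27, 28, 35} → COUNT(*)=6
  2: ids {9, 33} → COUNT(*)=2
  4: ids {2, 20, 21, 34} → COUNT(*)=4

Mexico | 6 ; Egypt | 2 ; USA | 4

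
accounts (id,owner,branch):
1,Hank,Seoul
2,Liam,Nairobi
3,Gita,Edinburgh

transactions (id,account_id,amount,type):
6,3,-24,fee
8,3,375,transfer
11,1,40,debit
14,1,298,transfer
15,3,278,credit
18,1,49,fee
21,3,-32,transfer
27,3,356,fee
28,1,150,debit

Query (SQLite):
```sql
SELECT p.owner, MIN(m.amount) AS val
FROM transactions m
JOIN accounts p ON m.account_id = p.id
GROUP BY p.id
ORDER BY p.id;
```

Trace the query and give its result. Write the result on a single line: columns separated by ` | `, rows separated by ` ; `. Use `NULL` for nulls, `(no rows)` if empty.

Hank | 40 ; Gita | -32

Join each transactions row to its accounts via account_id.
Group joined rows by accounts.id; compute MIN(m.amount) per group.
  1: ids {11, 14, 18, 28} → MIN(m.amount)=40
  3: ids {6, 8, 15, 21, 27} → MIN(m.amount)=-32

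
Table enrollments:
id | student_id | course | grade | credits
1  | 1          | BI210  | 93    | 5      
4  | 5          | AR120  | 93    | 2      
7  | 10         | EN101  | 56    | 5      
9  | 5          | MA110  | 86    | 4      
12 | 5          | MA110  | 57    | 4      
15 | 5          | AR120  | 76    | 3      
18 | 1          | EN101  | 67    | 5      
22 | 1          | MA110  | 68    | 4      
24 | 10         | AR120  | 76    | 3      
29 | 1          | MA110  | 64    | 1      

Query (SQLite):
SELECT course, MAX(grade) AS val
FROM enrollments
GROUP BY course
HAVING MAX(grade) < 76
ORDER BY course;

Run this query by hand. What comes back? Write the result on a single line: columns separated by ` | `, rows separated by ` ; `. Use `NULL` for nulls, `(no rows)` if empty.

EN101 | 67

Partition enrollments by course; compute MAX(grade) within each group.
HAVING: keep groups where MAX(grade) < 76.
  AR120: ids {4, 15, 24} → MAX(grade)=93
  BI210: ids {1} → MAX(grade)=93
  EN101: ids {7, 18} → MAX(grade)=67
  MA110: ids {9, 12, 22, 29} → MAX(grade)=86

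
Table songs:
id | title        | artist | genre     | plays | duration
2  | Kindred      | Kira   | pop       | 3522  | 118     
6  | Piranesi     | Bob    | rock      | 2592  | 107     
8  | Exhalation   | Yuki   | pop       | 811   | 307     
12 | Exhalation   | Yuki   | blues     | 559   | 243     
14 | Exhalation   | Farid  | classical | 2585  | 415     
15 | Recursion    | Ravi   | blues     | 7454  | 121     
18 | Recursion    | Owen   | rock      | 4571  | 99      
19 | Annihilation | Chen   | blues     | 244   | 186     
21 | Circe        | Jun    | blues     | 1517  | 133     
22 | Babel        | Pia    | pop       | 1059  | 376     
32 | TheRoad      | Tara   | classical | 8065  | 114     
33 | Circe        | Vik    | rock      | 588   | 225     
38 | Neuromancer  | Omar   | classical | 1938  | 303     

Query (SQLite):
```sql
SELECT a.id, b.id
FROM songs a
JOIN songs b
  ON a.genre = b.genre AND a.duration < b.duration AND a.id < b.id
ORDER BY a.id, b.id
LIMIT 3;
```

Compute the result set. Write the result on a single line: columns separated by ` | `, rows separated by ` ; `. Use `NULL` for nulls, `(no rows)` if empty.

Pairs (a,b) with same genre, a.duration < b.duration, a.id < b.id.
genre groups: blues:{12,15,19,21} classical:{14,32,38} pop:{2,8,22} rock:{6,18,33}
Ordered by (a.id, b.id); first 3.

2 | 8 ; 2 | 22 ; 6 | 33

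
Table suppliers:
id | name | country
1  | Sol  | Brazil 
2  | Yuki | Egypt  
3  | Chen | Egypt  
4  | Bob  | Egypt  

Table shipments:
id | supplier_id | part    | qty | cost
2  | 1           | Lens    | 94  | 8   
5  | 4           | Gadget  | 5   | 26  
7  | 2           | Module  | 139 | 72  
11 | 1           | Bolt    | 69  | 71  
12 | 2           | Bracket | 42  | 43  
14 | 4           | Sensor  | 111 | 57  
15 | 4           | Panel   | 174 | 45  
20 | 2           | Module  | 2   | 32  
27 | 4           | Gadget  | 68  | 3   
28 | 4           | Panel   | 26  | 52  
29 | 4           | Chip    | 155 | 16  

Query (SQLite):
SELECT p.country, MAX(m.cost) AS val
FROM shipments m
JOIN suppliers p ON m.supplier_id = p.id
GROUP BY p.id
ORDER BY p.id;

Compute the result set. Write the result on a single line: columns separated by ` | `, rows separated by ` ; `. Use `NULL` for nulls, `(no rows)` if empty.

Brazil | 71 ; Egypt | 72 ; Egypt | 57

Join each shipments row to its suppliers via supplier_id.
Group joined rows by suppliers.id; compute MAX(m.cost) per group.
  1: ids {2, 11} → MAX(m.cost)=71
  2: ids {7, 12, 20} → MAX(m.cost)=72
  4: ids {5, 14, 15, 27, 28, 29} → MAX(m.cost)=57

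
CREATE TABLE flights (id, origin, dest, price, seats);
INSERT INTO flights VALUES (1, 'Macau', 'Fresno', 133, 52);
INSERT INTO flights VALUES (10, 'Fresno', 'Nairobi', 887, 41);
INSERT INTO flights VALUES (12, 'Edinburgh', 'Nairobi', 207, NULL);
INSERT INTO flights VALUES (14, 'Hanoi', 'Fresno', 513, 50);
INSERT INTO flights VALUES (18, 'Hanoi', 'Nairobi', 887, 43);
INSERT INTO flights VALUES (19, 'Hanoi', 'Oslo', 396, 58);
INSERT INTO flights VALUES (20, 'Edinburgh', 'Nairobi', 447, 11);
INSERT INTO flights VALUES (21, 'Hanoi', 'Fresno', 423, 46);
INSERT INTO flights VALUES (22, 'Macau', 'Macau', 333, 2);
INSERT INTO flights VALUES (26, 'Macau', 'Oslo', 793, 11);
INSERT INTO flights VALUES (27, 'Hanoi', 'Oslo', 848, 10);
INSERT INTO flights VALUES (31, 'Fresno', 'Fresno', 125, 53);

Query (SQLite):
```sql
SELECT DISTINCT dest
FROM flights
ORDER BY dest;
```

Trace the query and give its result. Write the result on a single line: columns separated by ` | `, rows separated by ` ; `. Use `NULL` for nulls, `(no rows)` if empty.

Fresno ; Macau ; Nairobi ; Oslo

Collect distinct dest values from flights.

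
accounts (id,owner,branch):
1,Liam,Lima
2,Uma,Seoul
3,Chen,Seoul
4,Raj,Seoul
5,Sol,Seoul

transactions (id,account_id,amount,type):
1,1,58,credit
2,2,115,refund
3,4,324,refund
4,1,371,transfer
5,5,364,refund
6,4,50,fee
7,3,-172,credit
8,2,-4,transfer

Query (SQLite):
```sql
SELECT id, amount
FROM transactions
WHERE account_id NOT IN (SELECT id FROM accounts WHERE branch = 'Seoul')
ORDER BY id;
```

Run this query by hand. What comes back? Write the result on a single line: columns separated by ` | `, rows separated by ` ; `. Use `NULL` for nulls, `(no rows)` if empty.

1 | 58 ; 4 | 371

Inner query: accounts.id where branch = 'Seoul'.
Outer: keep transactions rows whose account_id is not in that set.
Inner query → {2, 3, 4, 5}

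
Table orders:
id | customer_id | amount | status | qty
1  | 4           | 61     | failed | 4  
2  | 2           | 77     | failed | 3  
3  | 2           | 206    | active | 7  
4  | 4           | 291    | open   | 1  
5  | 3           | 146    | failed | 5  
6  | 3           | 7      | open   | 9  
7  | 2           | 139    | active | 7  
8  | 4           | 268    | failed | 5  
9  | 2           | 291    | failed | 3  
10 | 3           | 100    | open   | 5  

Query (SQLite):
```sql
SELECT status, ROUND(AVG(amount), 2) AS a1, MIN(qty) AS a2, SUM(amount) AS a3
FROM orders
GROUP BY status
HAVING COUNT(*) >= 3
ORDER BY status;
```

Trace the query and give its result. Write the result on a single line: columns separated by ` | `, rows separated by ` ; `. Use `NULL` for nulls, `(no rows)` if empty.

failed | 168.6 | 3 | 843 ; open | 132.67 | 1 | 398

Group orders by status.
Per group compute: ROUND(AVG(amount), 2), MIN(qty), SUM(amount).
HAVING: drop groups with fewer than 3 rows.
  active: ids {3, 7} → ROUND(AVG(amount), 2)=172.5, MIN(qty)=7, SUM(amount)=345
  failed: ids {1, 2, 5, 8, 9} → ROUND(AVG(amount), 2)=168.6, MIN(qty)=3, SUM(amount)=843
  open: ids {4, 6, 10} → ROUND(AVG(amount), 2)=132.67, MIN(qty)=1, SUM(amount)=398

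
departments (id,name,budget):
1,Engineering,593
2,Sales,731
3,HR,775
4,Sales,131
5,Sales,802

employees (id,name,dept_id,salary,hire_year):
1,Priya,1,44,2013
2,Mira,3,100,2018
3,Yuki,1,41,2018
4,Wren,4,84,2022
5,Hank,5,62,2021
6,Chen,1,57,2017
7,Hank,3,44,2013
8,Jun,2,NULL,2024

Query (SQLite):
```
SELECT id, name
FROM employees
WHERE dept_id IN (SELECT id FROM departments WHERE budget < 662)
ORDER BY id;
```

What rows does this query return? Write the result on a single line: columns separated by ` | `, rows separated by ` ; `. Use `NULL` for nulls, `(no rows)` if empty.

1 | Priya ; 3 | Yuki ; 4 | Wren ; 6 | Chen

Inner query: departments.id where budget < 662.
Outer: keep employees rows whose dept_id is in that set.
Inner query → {1, 4}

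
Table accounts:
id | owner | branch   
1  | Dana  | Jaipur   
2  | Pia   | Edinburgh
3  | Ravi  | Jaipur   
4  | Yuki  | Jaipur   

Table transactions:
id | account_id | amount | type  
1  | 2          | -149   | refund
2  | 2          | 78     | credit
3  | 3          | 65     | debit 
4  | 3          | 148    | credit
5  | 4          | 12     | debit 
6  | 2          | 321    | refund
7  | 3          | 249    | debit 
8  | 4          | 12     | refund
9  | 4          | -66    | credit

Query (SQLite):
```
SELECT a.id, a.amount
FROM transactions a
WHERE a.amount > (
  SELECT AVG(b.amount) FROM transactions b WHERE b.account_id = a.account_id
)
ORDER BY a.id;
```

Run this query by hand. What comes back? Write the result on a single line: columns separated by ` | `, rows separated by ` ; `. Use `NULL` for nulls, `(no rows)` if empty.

5 | 12 ; 6 | 321 ; 7 | 249 ; 8 | 12

For each transactions row a, compute AVG(amount) over rows sharing a.account_id.
Keep row a if a.amount > that per-group AVG.
  account_id=2: AVG(amount) = 83.333333
  account_id=3: AVG(amount) = 154.0
  account_id=4: AVG(amount) = -14.0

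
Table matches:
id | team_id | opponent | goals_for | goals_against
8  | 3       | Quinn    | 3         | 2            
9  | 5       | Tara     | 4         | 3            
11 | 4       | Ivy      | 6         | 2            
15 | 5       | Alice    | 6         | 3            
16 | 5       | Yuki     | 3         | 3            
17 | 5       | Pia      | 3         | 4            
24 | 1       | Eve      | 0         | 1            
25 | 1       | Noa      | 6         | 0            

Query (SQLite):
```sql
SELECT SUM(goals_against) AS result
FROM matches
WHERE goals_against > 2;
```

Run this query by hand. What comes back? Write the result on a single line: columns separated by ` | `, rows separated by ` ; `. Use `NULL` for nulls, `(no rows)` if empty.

13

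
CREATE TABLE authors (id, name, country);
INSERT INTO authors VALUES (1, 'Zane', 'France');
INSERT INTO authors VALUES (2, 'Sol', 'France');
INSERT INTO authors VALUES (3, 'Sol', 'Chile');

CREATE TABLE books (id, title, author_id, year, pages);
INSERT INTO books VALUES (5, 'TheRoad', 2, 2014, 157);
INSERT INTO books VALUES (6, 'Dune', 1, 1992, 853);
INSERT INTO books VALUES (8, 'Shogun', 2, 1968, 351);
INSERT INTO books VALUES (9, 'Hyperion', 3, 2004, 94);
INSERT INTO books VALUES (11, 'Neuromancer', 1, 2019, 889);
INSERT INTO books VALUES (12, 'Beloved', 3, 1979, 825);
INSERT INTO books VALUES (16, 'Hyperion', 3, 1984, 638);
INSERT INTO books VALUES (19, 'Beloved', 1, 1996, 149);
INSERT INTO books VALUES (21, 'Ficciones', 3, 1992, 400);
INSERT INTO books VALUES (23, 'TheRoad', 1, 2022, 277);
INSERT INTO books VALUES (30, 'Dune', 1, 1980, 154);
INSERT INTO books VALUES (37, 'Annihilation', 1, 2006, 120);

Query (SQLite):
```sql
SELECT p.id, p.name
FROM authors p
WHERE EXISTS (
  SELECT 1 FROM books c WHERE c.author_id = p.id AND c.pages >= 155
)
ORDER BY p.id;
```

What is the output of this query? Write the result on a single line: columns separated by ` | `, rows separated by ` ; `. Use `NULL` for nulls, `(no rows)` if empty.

For each authors row, check whether any books with matching author_id has pages >= 155.
Keep rows where that is true.

1 | Zane ; 2 | Sol ; 3 | Sol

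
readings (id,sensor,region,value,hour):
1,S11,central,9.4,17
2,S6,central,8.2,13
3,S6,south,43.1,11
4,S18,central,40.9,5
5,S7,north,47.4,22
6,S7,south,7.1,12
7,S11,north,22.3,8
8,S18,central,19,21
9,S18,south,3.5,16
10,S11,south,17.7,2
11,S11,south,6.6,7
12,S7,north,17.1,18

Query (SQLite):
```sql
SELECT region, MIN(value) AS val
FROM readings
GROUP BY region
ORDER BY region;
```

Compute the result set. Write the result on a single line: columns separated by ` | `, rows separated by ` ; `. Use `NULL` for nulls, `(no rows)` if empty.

Partition readings by region; compute MIN(value) within each group.
  central: ids {1, 2, 4, 8} → MIN(value)=8.2
  north: ids {5, 7, 12} → MIN(value)=17.1
  south: ids {3, 6, 9, 10, 11} → MIN(value)=3.5

central | 8.2 ; north | 17.1 ; south | 3.5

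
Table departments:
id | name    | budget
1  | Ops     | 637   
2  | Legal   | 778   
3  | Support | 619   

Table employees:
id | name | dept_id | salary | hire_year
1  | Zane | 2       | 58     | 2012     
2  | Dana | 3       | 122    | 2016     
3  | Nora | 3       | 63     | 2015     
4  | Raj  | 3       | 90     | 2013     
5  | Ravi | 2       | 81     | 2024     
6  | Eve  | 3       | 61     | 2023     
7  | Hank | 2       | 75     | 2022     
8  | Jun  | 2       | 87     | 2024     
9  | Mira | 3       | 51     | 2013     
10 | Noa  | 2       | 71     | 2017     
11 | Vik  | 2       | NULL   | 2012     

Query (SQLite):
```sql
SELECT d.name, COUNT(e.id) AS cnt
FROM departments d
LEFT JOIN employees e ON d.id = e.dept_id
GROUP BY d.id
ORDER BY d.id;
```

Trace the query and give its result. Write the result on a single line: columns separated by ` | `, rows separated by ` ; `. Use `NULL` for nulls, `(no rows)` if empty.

LEFT JOIN keeps every departments row; unmatched ones get NULL for employees columns.
Group by departments.id and compute COUNT(e.id). COUNT(col) of an all-NULL group is 0.
  1: ids {—} → COUNT(e.id)=0
  2: ids {1, 5, 7, 8, 10, 11} → COUNT(e.id)=6
  3: ids {2, 3, 4, 6, 9} → COUNT(e.id)=5

Ops | 0 ; Legal | 6 ; Support | 5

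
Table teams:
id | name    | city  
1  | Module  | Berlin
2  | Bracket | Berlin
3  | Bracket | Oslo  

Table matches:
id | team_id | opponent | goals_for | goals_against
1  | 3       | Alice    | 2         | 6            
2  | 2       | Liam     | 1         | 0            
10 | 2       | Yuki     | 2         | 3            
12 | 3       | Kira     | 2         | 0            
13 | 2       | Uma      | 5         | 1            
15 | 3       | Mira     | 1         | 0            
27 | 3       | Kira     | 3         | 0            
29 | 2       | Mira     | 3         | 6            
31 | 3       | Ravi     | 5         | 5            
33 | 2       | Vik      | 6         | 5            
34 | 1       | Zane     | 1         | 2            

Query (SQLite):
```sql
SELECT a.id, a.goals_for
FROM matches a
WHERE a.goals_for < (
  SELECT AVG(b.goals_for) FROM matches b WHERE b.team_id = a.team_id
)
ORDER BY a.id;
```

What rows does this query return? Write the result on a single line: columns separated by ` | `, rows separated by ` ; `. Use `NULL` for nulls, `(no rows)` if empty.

1 | 2 ; 2 | 1 ; 10 | 2 ; 12 | 2 ; 15 | 1 ; 29 | 3

For each matches row a, compute AVG(goals_for) over rows sharing a.team_id.
Keep row a if a.goals_for < that per-group AVG.
  team_id=1: AVG(goals_for) = 1.0
  team_id=2: AVG(goals_for) = 3.4
  team_id=3: AVG(goals_for) = 2.6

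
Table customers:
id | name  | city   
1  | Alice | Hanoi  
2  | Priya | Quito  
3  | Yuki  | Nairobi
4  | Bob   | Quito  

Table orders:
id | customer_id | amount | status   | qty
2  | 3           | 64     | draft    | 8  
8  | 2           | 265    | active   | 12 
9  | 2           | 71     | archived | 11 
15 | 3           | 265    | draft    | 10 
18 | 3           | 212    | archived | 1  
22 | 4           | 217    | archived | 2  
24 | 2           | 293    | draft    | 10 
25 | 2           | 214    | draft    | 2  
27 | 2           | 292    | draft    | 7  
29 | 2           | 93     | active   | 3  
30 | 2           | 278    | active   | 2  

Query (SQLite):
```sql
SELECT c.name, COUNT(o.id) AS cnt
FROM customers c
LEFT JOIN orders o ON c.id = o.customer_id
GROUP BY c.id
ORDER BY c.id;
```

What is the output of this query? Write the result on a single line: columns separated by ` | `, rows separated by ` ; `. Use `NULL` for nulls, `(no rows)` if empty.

Alice | 0 ; Priya | 7 ; Yuki | 3 ; Bob | 1

LEFT JOIN keeps every customers row; unmatched ones get NULL for orders columns.
Group by customers.id and compute COUNT(o.id). COUNT(col) of an all-NULL group is 0.
  1: ids {—} → COUNT(o.id)=0
  2: ids {8, 9, 24, 25, 27, 29, 30} → COUNT(o.id)=7
  3: ids {2, 15, 18} → COUNT(o.id)=3
  4: ids {22} → COUNT(o.id)=1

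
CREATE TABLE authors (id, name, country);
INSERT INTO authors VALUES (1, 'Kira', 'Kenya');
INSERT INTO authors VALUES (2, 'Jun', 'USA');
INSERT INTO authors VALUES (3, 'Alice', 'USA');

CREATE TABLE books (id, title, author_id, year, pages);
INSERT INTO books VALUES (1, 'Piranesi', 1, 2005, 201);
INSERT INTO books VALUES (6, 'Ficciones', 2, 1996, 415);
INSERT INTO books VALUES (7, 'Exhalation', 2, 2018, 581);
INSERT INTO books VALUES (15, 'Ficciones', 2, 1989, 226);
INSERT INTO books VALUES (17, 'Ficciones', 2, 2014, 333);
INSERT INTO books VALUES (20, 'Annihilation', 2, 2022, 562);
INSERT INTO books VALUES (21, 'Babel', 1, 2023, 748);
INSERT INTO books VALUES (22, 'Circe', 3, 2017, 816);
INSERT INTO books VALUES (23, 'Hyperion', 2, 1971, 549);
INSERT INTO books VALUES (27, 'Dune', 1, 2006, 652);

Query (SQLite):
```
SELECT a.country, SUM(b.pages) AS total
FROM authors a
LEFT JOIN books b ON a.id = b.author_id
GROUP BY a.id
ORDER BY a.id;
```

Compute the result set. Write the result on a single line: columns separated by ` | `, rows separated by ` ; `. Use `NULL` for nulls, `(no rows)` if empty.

Kenya | 1601 ; USA | 2666 ; USA | 816

LEFT JOIN keeps every authors row; unmatched ones get NULL for books columns.
Group by authors.id and compute SUM(b.pages). SUM over an all-NULL group is NULL.
  1: ids {1, 21, 27} → SUM(b.pages)=1601
  2: ids {6, 7, 15, 17, 20, 23} → SUM(b.pages)=2666
  3: ids {22} → SUM(b.pages)=816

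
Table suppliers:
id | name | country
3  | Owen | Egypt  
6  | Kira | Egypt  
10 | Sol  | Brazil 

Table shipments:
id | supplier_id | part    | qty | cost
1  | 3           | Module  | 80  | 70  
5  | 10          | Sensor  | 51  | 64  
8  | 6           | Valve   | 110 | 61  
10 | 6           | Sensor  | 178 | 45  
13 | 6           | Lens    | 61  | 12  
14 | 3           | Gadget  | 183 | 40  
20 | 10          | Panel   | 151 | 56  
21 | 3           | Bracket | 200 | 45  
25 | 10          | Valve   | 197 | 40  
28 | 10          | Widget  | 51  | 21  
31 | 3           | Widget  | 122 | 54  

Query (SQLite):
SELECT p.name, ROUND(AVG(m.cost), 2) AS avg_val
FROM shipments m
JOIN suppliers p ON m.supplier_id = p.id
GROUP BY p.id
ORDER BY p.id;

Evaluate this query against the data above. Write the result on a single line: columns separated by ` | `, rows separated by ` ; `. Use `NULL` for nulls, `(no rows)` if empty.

Owen | 52.25 ; Kira | 39.33 ; Sol | 45.25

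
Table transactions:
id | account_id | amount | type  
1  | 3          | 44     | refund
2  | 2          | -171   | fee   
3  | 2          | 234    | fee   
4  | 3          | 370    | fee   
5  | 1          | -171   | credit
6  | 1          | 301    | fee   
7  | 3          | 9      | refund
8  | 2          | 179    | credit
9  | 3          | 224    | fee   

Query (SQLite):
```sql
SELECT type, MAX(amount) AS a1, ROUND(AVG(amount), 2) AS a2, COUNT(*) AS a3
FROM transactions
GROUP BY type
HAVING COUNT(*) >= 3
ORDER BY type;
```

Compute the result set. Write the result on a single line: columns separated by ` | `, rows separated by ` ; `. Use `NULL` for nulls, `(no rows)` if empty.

fee | 370 | 191.6 | 5

Group transactions by type.
Per group compute: MAX(amount), ROUND(AVG(amount), 2), COUNT(*).
HAVING: drop groups with fewer than 3 rows.
  credit: ids {5, 8} → MAX(amount)=179, ROUND(AVG(amount), 2)=4, COUNT(*)=2
  fee: ids {2, 3, 4, 6, 9} → MAX(amount)=370, ROUND(AVG(amount), 2)=191.6, COUNT(*)=5
  refund: ids {1, 7} → MAX(amount)=44, ROUND(AVG(amount), 2)=26.5, COUNT(*)=2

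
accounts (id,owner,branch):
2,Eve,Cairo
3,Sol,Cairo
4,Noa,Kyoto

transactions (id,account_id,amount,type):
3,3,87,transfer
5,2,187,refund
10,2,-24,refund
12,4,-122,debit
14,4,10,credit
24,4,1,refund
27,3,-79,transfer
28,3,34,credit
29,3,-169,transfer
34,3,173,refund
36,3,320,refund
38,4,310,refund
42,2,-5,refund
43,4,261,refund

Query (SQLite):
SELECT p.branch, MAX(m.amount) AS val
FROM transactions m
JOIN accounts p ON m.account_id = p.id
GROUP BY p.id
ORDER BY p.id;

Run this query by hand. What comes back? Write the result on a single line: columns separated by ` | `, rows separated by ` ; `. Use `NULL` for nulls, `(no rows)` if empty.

Cairo | 187 ; Cairo | 320 ; Kyoto | 310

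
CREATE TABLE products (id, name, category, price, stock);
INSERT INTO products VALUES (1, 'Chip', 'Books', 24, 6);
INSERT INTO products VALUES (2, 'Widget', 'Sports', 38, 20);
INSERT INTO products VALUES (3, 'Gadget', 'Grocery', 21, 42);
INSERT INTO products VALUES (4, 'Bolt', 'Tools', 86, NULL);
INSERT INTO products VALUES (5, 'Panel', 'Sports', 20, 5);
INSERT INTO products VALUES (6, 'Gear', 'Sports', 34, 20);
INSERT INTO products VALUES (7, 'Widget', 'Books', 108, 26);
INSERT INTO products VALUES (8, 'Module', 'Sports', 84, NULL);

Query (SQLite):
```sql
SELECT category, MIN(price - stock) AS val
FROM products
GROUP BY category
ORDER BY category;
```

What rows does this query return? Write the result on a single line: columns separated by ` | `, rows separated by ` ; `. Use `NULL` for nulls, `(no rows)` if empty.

Books | 18 ; Grocery | -21 ; Sports | 14 ; Tools | NULL

For each row compute price - stock.
Group by category; take MIN of the expression per group.
  Books: ids {1, 7} → MIN(price - stock)=18
  Grocery: ids {3} → MIN(price - stock)=-21
  Sports: ids {2, 5, 6, 8} → MIN(price - stock)=14
  Tools: ids {4} → MIN(price - stock)=NULL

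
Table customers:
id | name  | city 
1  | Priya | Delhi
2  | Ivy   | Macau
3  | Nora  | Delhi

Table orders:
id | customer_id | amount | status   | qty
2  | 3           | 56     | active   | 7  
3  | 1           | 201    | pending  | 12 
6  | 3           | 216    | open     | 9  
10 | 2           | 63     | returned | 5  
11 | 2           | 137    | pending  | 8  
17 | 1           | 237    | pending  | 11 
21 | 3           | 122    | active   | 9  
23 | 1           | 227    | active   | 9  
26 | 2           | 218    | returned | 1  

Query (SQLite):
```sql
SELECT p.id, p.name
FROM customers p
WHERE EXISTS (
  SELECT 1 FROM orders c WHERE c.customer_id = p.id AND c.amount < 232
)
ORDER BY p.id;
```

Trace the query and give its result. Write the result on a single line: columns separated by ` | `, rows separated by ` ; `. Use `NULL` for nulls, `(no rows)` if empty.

For each customers row, check whether any orders with matching customer_id has amount < 232.
Keep rows where that is true.

1 | Priya ; 2 | Ivy ; 3 | Nora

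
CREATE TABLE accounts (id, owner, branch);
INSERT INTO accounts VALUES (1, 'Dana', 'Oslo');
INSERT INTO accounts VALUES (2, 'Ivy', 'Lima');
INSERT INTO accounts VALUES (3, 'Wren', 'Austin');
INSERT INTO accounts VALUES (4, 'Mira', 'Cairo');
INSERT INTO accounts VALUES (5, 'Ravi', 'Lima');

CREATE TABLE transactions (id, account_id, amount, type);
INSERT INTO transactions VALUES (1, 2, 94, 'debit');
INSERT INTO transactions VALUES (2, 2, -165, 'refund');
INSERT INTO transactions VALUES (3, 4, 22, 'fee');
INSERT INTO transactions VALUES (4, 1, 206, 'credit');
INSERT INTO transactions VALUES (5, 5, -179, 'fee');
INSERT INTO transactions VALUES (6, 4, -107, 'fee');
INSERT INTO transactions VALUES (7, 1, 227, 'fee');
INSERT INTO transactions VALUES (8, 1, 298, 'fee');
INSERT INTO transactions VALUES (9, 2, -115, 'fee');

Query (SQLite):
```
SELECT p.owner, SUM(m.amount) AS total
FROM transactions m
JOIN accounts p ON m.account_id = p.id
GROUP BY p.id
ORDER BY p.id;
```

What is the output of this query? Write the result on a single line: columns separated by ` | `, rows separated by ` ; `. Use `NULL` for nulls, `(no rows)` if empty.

Join each transactions row to its accounts via account_id.
Group joined rows by accounts.id; compute SUM(m.amount) per group.
  1: ids {4, 7, 8} → SUM(m.amount)=731
  2: ids {1, 2, 9} → SUM(m.amount)=-186
  4: ids {3, 6} → SUM(m.amount)=-85
  5: ids {5} → SUM(m.amount)=-179

Dana | 731 ; Ivy | -186 ; Mira | -85 ; Ravi | -179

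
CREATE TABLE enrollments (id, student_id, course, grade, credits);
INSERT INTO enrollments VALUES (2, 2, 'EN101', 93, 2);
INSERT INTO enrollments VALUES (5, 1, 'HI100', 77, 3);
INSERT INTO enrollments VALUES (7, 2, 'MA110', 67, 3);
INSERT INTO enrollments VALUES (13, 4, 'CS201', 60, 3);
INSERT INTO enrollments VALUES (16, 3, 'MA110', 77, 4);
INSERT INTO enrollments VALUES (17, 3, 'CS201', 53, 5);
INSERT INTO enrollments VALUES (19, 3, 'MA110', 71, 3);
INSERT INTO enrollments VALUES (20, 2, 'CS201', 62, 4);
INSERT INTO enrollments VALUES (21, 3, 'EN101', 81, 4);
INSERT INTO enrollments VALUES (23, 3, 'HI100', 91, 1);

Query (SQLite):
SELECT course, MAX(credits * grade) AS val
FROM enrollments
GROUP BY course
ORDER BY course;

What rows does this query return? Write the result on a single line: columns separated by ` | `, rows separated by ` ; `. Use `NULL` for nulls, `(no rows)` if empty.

For each row compute credits * grade.
Group by course; take MAX of the expression per group.
  CS201: ids {13, 17, 20} → MAX(credits * grade)=265
  EN101: ids {2, 21} → MAX(credits * grade)=324
  HI100: ids {5, 23} → MAX(credits * grade)=231
  MA110: ids {7, 16, 19} → MAX(credits * grade)=308

CS201 | 265 ; EN101 | 324 ; HI100 | 231 ; MA110 | 308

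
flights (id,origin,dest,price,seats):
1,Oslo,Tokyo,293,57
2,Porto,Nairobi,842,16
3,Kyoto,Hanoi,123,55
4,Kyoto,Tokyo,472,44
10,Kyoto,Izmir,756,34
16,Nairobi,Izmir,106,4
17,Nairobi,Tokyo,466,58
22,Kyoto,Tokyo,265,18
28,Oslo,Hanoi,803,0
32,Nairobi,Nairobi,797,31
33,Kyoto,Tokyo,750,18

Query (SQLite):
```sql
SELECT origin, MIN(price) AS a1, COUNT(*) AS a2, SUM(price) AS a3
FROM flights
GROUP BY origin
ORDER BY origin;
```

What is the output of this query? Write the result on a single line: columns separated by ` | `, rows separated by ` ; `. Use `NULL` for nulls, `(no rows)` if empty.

Kyoto | 123 | 5 | 2366 ; Nairobi | 106 | 3 | 1369 ; Oslo | 293 | 2 | 1096 ; Porto | 842 | 1 | 842

Group flights by origin.
Per group compute: MIN(price), COUNT(*), SUM(price).
  Kyoto: ids {3, 4, 10, 22, 33} → MIN(price)=123, COUNT(*)=5, SUM(price)=2366
  Nairobi: ids {16, 17, 32} → MIN(price)=106, COUNT(*)=3, SUM(price)=1369
  Oslo: ids {1, 28} → MIN(price)=293, COUNT(*)=2, SUM(price)=1096
  Porto: ids {2} → MIN(price)=842, COUNT(*)=1, SUM(price)=842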